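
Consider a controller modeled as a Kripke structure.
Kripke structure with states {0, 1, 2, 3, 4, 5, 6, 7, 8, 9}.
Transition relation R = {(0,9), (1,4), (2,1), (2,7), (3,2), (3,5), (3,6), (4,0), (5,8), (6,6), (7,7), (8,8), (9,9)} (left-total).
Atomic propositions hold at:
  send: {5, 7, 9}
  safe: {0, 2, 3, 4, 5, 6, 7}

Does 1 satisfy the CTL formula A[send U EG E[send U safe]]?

No

E[send U safe]: least fixpoint, start Z0 = Sat(safe) = {0, 2, 3, 4, 5, 6, 7}, add states in Sat(send) with some successor in Z. Already a fixed point.
Sat(E[send U safe]) = {0, 2, 3, 4, 5, 6, 7}
EG E[send U safe]: greatest fixpoint, start Z0 = {0, 2, 3, 4, 5, 6, 7}, keep only states in Sat with some successor in Z. Z1 = {2, 3, 4, 6, 7}; Z2 = {2, 3, 6, 7}; fixed.
Sat(EG E[send U safe]) = {2, 3, 6, 7}
A[send U EG E[send U safe]]: least fixpoint, start Z0 = Sat(EG E[send U safe]) = {2, 3, 6, 7}, add states in Sat(send) with every successor in Z. Already a fixed point.
Sat(A[send U EG E[send U safe]]) = {2, 3, 6, 7}
1 ∉ Sat(A[send U EG E[send U safe]]) = {2, 3, 6, 7}, so the formula does not hold at 1.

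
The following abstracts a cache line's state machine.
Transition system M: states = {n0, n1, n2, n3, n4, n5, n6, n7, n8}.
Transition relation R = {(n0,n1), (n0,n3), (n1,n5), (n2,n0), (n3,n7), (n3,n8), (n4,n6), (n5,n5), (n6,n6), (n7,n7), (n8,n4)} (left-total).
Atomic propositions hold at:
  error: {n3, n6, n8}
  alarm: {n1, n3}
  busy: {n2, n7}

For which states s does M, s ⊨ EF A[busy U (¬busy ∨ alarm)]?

Sat(¬busy) = {n0, n1, n3, n4, n5, n6, n8}
Sat(¬busy ∨ alarm) = {n0, n1, n3, n4, n5, n6, n8}
A[busy U (¬busy ∨ alarm)]: least fixpoint, start Z0 = Sat((¬busy ∨ alarm)) = {n0, n1, n3, n4, n5, n6, n8}, add states in Sat(busy) with every successor in Z. Z1 = {n0, n1, n2, n3, n4, n5, n6, n8}; fixed.
Sat(A[busy U (¬busy ∨ alarm)]) = {n0, n1, n2, n3, n4, n5, n6, n8}
EF A[busy U (¬busy ∨ alarm)]: least fixpoint, start Z0 = {n0, n1, n2, n3, n4, n5, n6, n8}, add states with some successor in Z. Already a fixed point.
Sat(EF A[busy U (¬busy ∨ alarm)]) = {n0, n1, n2, n3, n4, n5, n6, n8}

{n0, n1, n2, n3, n4, n5, n6, n8}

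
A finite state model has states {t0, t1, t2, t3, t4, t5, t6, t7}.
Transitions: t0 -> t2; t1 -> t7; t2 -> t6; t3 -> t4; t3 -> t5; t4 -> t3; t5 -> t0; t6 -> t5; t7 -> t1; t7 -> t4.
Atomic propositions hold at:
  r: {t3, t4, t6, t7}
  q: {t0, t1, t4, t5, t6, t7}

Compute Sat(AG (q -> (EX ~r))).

{t0, t2, t5, t6}

Sat(~r) = {t0, t1, t2, t5}
Sat(EX ~r) = {s : some successor in {t0, t1, t2, t5}} = {t0, t3, t5, t6, t7}
Sat(q -> (EX ~r)) = {t0, t2, t3, t5, t6, t7}
AG (q -> (EX ~r)): greatest fixpoint, start Z0 = {t0, t2, t3, t5, t6, t7}, keep only states in Sat with every successor in Z. Z1 = {t0, t2, t5, t6}; fixed.
Sat(AG (q -> (EX ~r))) = {t0, t2, t5, t6}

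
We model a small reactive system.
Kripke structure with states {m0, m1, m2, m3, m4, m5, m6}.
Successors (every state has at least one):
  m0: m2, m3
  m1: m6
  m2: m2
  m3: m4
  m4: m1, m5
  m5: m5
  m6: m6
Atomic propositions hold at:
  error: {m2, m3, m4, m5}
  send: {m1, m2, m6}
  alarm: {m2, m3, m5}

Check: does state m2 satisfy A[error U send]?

A[error U send]: least fixpoint, start Z0 = Sat(send) = {m1, m2, m6}, add states in Sat(error) with every successor in Z. Already a fixed point.
Sat(A[error U send]) = {m1, m2, m6}
m2 ∈ Sat(A[error U send]) = {m1, m2, m6}, so the formula holds at m2.

Yes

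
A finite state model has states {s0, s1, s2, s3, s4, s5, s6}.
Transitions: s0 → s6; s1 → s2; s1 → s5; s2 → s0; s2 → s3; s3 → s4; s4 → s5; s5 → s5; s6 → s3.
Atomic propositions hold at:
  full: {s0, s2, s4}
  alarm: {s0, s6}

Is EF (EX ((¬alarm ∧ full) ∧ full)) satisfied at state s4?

Sat(¬alarm) = {s1, s2, s3, s4, s5}
Sat(¬alarm ∧ full) = {s2, s4}
Sat((¬alarm ∧ full) ∧ full) = {s2, s4}
Sat(EX ((¬alarm ∧ full) ∧ full)) = {s : some successor in {s2, s4}} = {s1, s3}
EF (EX ((¬alarm ∧ full) ∧ full)): least fixpoint, start Z0 = {s1, s3}, add states with some successor in Z. Z1 = {s1, s2, s3, s6}; Z2 = {s0, s1, s2, s3, s6}; fixed.
Sat(EF (EX ((¬alarm ∧ full) ∧ full))) = {s0, s1, s2, s3, s6}
s4 ∉ Sat(EF (EX ((¬alarm ∧ full) ∧ full))) = {s0, s1, s2, s3, s6}, so the formula does not hold at s4.

No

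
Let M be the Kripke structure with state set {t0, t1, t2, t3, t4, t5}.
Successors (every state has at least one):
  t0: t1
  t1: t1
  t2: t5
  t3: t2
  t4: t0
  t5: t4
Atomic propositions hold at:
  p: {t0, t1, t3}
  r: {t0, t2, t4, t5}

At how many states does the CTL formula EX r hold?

4

Sat(EX r) = {s : some successor in {t0, t2, t4, t5}} = {t2, t3, t4, t5}
|Sat(EX r)| = |{t2, t3, t4, t5}| = 4.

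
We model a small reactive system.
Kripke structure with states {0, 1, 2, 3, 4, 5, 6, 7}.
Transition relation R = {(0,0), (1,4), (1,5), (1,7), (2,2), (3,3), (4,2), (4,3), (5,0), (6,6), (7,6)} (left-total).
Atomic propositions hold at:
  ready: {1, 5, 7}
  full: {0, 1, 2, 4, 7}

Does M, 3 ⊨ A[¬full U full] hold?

No

Sat(¬full) = {3, 5, 6}
A[¬full U full]: least fixpoint, start Z0 = Sat(full) = {0, 1, 2, 4, 7}, add states in Sat(¬full) with every successor in Z. Z1 = {0, 1, 2, 4, 5, 7}; fixed.
Sat(A[¬full U full]) = {0, 1, 2, 4, 5, 7}
3 ∉ Sat(A[¬full U full]) = {0, 1, 2, 4, 5, 7}, so the formula does not hold at 3.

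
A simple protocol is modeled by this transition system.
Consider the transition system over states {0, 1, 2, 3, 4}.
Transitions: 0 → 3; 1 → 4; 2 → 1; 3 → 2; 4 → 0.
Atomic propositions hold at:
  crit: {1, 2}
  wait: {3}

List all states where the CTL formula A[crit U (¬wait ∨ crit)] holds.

{0, 1, 2, 4}

Sat(¬wait) = {0, 1, 2, 4}
Sat(¬wait ∨ crit) = {0, 1, 2, 4}
A[crit U (¬wait ∨ crit)]: least fixpoint, start Z0 = Sat((¬wait ∨ crit)) = {0, 1, 2, 4}, add states in Sat(crit) with every successor in Z. Already a fixed point.
Sat(A[crit U (¬wait ∨ crit)]) = {0, 1, 2, 4}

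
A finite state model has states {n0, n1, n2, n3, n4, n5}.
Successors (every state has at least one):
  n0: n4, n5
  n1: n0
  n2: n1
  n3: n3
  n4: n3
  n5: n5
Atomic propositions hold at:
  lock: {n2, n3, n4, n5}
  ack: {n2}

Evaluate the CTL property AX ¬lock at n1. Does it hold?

Yes

Sat(¬lock) = {n0, n1}
Sat(AX ¬lock) = {s : every successor in {n0, n1}} = {n1, n2}
n1 ∈ Sat(AX ¬lock) = {n1, n2}, so the formula holds at n1.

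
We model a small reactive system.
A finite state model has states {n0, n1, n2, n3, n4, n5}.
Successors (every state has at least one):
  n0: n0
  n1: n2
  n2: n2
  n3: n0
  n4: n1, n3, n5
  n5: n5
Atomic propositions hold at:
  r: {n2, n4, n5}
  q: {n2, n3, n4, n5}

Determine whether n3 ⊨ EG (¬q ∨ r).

No

Sat(¬q) = {n0, n1}
Sat(¬q ∨ r) = {n0, n1, n2, n4, n5}
EG (¬q ∨ r): greatest fixpoint, start Z0 = {n0, n1, n2, n4, n5}, keep only states in Sat with some successor in Z. Already a fixed point.
Sat(EG (¬q ∨ r)) = {n0, n1, n2, n4, n5}
n3 ∉ Sat(EG (¬q ∨ r)) = {n0, n1, n2, n4, n5}, so the formula does not hold at n3.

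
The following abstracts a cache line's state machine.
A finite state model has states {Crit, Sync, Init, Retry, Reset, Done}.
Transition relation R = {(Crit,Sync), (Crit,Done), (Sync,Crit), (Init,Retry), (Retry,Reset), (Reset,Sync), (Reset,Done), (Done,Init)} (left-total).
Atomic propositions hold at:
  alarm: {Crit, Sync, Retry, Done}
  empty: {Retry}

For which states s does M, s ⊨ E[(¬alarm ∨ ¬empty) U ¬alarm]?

Sat(¬alarm) = {Init, Reset}
Sat(¬empty) = {Crit, Sync, Init, Reset, Done}
Sat(¬alarm ∨ ¬empty) = {Crit, Sync, Init, Reset, Done}
E[(¬alarm ∨ ¬empty) U ¬alarm]: least fixpoint, start Z0 = Sat(¬alarm) = {Init, Reset}, add states in Sat(¬alarm ∨ ¬empty) with some successor in Z. Z1 = {Init, Reset, Done}; Z2 = {Crit, Init, Reset, Done}; Z3 = {Crit, Sync, Init, Reset, Done}; fixed.
Sat(E[(¬alarm ∨ ¬empty) U ¬alarm]) = {Crit, Sync, Init, Reset, Done}

{Crit, Sync, Init, Reset, Done}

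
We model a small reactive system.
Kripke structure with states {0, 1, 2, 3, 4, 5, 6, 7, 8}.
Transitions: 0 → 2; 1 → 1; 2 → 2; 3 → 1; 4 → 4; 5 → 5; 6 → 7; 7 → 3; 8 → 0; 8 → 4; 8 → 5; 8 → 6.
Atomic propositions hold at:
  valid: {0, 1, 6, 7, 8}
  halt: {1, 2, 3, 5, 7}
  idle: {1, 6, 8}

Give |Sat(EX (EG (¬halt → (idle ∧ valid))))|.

8

Sat(¬halt) = {0, 4, 6, 8}
Sat(idle ∧ valid) = {1, 6, 8}
Sat(¬halt → (idle ∧ valid)) = {1, 2, 3, 5, 6, 7, 8}
EG (¬halt → (idle ∧ valid)): greatest fixpoint, start Z0 = {1, 2, 3, 5, 6, 7, 8}, keep only states in Sat with some successor in Z. Already a fixed point.
Sat(EG (¬halt → (idle ∧ valid))) = {1, 2, 3, 5, 6, 7, 8}
Sat(EX (EG (¬halt → (idle ∧ valid)))) = {s : some successor in {1, 2, 3, 5, 6, 7, 8}} = {0, 1, 2, 3, 5, 6, 7, 8}
|Sat(EX (EG (¬halt → (idle ∧ valid))))| = |{0, 1, 2, 3, 5, 6, 7, 8}| = 8.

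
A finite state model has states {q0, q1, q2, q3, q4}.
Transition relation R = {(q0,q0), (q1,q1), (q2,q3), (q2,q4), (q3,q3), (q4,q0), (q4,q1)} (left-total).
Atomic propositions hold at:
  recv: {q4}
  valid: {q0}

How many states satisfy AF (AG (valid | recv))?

Sat(valid | recv) = {q0, q4}
AG (valid | recv): greatest fixpoint, start Z0 = {q0, q4}, keep only states in Sat with every successor in Z. Z1 = {q0}; fixed.
Sat(AG (valid | recv)) = {q0}
AF (AG (valid | recv)): least fixpoint, start Z0 = {q0}, add states with every successor in Z. Already a fixed point.
Sat(AF (AG (valid | recv))) = {q0}
|Sat(AF (AG (valid | recv)))| = |{q0}| = 1.

1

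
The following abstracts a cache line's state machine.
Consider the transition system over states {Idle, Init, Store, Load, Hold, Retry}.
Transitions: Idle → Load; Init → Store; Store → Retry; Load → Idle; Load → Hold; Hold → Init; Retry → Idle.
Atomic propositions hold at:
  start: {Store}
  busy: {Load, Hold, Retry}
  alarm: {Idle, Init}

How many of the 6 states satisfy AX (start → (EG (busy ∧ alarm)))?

Sat(busy ∧ alarm) = ∅
EG (busy ∧ alarm): greatest fixpoint, start Z0 = ∅, keep only states in Sat with some successor in Z. Already a fixed point.
Sat(EG (busy ∧ alarm)) = ∅
Sat(start → (EG (busy ∧ alarm))) = {Idle, Init, Load, Hold, Retry}
Sat(AX (start → (EG (busy ∧ alarm)))) = {s : every successor in {Idle, Init, Load, Hold, Retry}} = {Idle, Store, Load, Hold, Retry}
|Sat(AX (start → (EG (busy ∧ alarm))))| = |{Idle, Store, Load, Hold, Retry}| = 5.

5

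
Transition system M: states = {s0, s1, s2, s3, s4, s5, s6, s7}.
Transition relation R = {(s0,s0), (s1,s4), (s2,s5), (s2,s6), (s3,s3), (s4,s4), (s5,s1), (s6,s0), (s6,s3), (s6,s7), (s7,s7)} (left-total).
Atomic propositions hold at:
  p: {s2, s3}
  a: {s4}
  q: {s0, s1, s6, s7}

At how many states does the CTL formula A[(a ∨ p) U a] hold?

1

Sat(a ∨ p) = {s2, s3, s4}
A[(a ∨ p) U a]: least fixpoint, start Z0 = Sat(a) = {s4}, add states in Sat(a ∨ p) with every successor in Z. Already a fixed point.
Sat(A[(a ∨ p) U a]) = {s4}
|Sat(A[(a ∨ p) U a])| = |{s4}| = 1.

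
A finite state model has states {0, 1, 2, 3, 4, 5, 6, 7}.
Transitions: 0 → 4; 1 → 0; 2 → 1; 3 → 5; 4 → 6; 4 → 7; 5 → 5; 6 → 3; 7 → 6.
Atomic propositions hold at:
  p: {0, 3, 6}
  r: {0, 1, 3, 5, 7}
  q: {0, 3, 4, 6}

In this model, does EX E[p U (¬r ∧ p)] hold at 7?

Sat(¬r) = {2, 4, 6}
Sat(¬r ∧ p) = {6}
E[p U (¬r ∧ p)]: least fixpoint, start Z0 = Sat((¬r ∧ p)) = {6}, add states in Sat(p) with some successor in Z. Already a fixed point.
Sat(E[p U (¬r ∧ p)]) = {6}
Sat(EX E[p U (¬r ∧ p)]) = {s : some successor in {6}} = {4, 7}
7 ∈ Sat(EX E[p U (¬r ∧ p)]) = {4, 7}, so the formula holds at 7.

Yes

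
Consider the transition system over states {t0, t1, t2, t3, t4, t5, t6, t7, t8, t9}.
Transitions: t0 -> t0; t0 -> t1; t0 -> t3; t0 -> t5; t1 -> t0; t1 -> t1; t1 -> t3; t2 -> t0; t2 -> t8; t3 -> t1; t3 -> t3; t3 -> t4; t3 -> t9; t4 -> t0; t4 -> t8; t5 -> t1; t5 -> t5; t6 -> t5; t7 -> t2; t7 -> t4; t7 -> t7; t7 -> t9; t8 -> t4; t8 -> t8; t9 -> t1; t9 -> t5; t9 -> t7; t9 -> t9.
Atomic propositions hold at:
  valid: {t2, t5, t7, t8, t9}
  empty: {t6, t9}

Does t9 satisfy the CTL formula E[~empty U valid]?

Sat(~empty) = {t0, t1, t2, t3, t4, t5, t7, t8}
E[~empty U valid]: least fixpoint, start Z0 = Sat(valid) = {t2, t5, t7, t8, t9}, add states in Sat(~empty) with some successor in Z. Z1 = {t0, t2, t3, t4, t5, t7, t8, t9}; Z2 = {t0, t1, t2, t3, t4, t5, t7, t8, t9}; fixed.
Sat(E[~empty U valid]) = {t0, t1, t2, t3, t4, t5, t7, t8, t9}
t9 ∈ Sat(E[~empty U valid]) = {t0, t1, t2, t3, t4, t5, t7, t8, t9}, so the formula holds at t9.

Yes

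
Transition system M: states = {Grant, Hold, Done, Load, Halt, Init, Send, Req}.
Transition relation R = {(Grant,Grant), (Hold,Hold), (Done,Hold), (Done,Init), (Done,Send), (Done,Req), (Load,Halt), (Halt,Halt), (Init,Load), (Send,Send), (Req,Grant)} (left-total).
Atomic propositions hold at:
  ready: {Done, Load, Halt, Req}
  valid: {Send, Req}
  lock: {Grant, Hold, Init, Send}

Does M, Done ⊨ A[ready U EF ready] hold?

EF ready: least fixpoint, start Z0 = {Done, Load, Halt, Req}, add states with some successor in Z. Z1 = {Done, Load, Halt, Init, Req}; fixed.
Sat(EF ready) = {Done, Load, Halt, Init, Req}
A[ready U EF ready]: least fixpoint, start Z0 = Sat(EF ready) = {Done, Load, Halt, Init, Req}, add states in Sat(ready) with every successor in Z. Already a fixed point.
Sat(A[ready U EF ready]) = {Done, Load, Halt, Init, Req}
Done ∈ Sat(A[ready U EF ready]) = {Done, Load, Halt, Init, Req}, so the formula holds at Done.

Yes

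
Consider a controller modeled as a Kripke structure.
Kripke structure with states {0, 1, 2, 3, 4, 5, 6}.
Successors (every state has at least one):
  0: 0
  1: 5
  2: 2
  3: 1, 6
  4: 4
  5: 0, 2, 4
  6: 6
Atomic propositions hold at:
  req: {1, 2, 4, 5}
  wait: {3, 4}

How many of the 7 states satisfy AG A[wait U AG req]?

AG req: greatest fixpoint, start Z0 = {1, 2, 4, 5}, keep only states in Sat with every successor in Z. Z1 = {1, 2, 4}; Z2 = {2, 4}; fixed.
Sat(AG req) = {2, 4}
A[wait U AG req]: least fixpoint, start Z0 = Sat(AG req) = {2, 4}, add states in Sat(wait) with every successor in Z. Already a fixed point.
Sat(A[wait U AG req]) = {2, 4}
AG A[wait U AG req]: greatest fixpoint, start Z0 = {2, 4}, keep only states in Sat with every successor in Z. Already a fixed point.
Sat(AG A[wait U AG req]) = {2, 4}
|Sat(AG A[wait U AG req])| = |{2, 4}| = 2.

2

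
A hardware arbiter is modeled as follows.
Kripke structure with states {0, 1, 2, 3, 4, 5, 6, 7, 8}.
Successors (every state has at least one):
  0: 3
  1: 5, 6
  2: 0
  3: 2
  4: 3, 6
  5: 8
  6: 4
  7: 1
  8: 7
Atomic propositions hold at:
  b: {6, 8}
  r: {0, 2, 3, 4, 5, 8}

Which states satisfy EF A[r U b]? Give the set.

A[r U b]: least fixpoint, start Z0 = Sat(b) = {6, 8}, add states in Sat(r) with every successor in Z. Z1 = {5, 6, 8}; fixed.
Sat(A[r U b]) = {5, 6, 8}
EF A[r U b]: least fixpoint, start Z0 = {5, 6, 8}, add states with some successor in Z. Z1 = {1, 4, 5, 6, 8}; Z2 = {1, 4, 5, 6, 7, 8}; fixed.
Sat(EF A[r U b]) = {1, 4, 5, 6, 7, 8}

{1, 4, 5, 6, 7, 8}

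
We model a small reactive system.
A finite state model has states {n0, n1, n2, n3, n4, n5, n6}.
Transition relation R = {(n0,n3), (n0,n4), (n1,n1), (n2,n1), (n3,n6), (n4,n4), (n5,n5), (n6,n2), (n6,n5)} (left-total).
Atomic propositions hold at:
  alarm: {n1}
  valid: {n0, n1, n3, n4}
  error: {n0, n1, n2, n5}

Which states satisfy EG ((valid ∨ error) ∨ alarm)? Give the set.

{n0, n1, n2, n4, n5}

Sat(valid ∨ error) = {n0, n1, n2, n3, n4, n5}
Sat((valid ∨ error) ∨ alarm) = {n0, n1, n2, n3, n4, n5}
EG ((valid ∨ error) ∨ alarm): greatest fixpoint, start Z0 = {n0, n1, n2, n3, n4, n5}, keep only states in Sat with some successor in Z. Z1 = {n0, n1, n2, n4, n5}; fixed.
Sat(EG ((valid ∨ error) ∨ alarm)) = {n0, n1, n2, n4, n5}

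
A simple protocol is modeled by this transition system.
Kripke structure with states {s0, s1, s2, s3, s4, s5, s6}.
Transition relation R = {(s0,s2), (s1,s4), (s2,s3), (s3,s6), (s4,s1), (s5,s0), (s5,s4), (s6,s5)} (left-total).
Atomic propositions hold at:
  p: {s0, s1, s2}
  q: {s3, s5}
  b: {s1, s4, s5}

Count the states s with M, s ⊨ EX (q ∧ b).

Sat(q ∧ b) = {s5}
Sat(EX (q ∧ b)) = {s : some successor in {s5}} = {s6}
|Sat(EX (q ∧ b))| = |{s6}| = 1.

1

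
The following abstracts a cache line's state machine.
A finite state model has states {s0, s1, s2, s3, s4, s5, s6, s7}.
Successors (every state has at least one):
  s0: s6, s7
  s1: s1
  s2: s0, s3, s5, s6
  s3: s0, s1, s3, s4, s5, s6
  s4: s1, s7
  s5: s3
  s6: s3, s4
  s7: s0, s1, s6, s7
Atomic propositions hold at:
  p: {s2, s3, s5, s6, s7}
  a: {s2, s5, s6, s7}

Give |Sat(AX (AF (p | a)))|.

3

Sat(p | a) = {s2, s3, s5, s6, s7}
AF (p | a): least fixpoint, start Z0 = {s2, s3, s5, s6, s7}, add states with every successor in Z. Z1 = {s0, s2, s3, s5, s6, s7}; fixed.
Sat(AF (p | a)) = {s0, s2, s3, s5, s6, s7}
Sat(AX (AF (p | a))) = {s : every successor in {s0, s2, s3, s5, s6, s7}} = {s0, s2, s5}
|Sat(AX (AF (p | a)))| = |{s0, s2, s5}| = 3.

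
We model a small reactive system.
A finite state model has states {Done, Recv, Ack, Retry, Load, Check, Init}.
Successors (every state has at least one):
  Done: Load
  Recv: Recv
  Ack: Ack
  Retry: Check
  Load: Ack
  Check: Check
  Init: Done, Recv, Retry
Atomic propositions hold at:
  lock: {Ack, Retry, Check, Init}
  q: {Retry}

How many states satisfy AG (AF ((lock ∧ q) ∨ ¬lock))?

1

Sat(lock ∧ q) = {Retry}
Sat(¬lock) = {Done, Recv, Load}
Sat((lock ∧ q) ∨ ¬lock) = {Done, Recv, Retry, Load}
AF ((lock ∧ q) ∨ ¬lock): least fixpoint, start Z0 = {Done, Recv, Retry, Load}, add states with every successor in Z. Z1 = {Done, Recv, Retry, Load, Init}; fixed.
Sat(AF ((lock ∧ q) ∨ ¬lock)) = {Done, Recv, Retry, Load, Init}
AG (AF ((lock ∧ q) ∨ ¬lock)): greatest fixpoint, start Z0 = {Done, Recv, Retry, Load, Init}, keep only states in Sat with every successor in Z. Z1 = {Done, Recv, Init}; Z2 = {Recv}; fixed.
Sat(AG (AF ((lock ∧ q) ∨ ¬lock))) = {Recv}
|Sat(AG (AF ((lock ∧ q) ∨ ¬lock)))| = |{Recv}| = 1.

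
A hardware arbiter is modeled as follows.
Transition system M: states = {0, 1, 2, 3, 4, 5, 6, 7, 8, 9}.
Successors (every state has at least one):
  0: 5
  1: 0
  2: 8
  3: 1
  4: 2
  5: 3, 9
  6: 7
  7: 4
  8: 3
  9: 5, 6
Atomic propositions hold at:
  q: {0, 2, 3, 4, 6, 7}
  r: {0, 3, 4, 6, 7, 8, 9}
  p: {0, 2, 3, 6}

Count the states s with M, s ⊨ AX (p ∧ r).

2

Sat(p ∧ r) = {0, 3, 6}
Sat(AX (p ∧ r)) = {s : every successor in {0, 3, 6}} = {1, 8}
|Sat(AX (p ∧ r))| = |{1, 8}| = 2.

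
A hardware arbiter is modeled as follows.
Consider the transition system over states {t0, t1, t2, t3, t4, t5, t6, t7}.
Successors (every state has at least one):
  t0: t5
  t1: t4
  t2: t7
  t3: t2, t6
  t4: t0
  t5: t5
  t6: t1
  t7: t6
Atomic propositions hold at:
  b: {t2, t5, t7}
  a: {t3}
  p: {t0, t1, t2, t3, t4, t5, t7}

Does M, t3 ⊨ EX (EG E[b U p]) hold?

No

E[b U p]: least fixpoint, start Z0 = Sat(p) = {t0, t1, t2, t3, t4, t5, t7}, add states in Sat(b) with some successor in Z. Already a fixed point.
Sat(E[b U p]) = {t0, t1, t2, t3, t4, t5, t7}
EG E[b U p]: greatest fixpoint, start Z0 = {t0, t1, t2, t3, t4, t5, t7}, keep only states in Sat with some successor in Z. Z1 = {t0, t1, t2, t3, t4, t5}; Z2 = {t0, t1, t3, t4, t5}; Z3 = {t0, t1, t4, t5}; fixed.
Sat(EG E[b U p]) = {t0, t1, t4, t5}
Sat(EX (EG E[b U p])) = {s : some successor in {t0, t1, t4, t5}} = {t0, t1, t4, t5, t6}
t3 ∉ Sat(EX (EG E[b U p])) = {t0, t1, t4, t5, t6}, so the formula does not hold at t3.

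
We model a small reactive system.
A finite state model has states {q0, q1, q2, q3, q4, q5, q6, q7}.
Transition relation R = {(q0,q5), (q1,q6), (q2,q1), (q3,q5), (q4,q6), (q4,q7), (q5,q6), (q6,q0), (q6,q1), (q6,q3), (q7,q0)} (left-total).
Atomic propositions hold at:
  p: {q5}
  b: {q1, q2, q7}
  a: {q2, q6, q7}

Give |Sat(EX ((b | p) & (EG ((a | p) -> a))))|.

2

Sat(b | p) = {q1, q2, q5, q7}
Sat(a | p) = {q2, q5, q6, q7}
Sat((a | p) -> a) = {q0, q1, q2, q3, q4, q6, q7}
EG ((a | p) -> a): greatest fixpoint, start Z0 = {q0, q1, q2, q3, q4, q6, q7}, keep only states in Sat with some successor in Z. Z1 = {q1, q2, q4, q6, q7}; Z2 = {q1, q2, q4, q6}; fixed.
Sat(EG ((a | p) -> a)) = {q1, q2, q4, q6}
Sat((b | p) & (EG ((a | p) -> a))) = {q1, q2}
Sat(EX ((b | p) & (EG ((a | p) -> a)))) = {s : some successor in {q1, q2}} = {q2, q6}
|Sat(EX ((b | p) & (EG ((a | p) -> a))))| = |{q2, q6}| = 2.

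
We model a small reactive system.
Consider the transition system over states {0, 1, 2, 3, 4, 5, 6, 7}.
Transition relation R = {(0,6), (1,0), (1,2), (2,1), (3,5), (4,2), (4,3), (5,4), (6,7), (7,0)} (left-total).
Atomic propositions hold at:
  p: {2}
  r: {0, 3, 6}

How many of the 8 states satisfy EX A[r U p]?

2

A[r U p]: least fixpoint, start Z0 = Sat(p) = {2}, add states in Sat(r) with every successor in Z. Already a fixed point.
Sat(A[r U p]) = {2}
Sat(EX A[r U p]) = {s : some successor in {2}} = {1, 4}
|Sat(EX A[r U p])| = |{1, 4}| = 2.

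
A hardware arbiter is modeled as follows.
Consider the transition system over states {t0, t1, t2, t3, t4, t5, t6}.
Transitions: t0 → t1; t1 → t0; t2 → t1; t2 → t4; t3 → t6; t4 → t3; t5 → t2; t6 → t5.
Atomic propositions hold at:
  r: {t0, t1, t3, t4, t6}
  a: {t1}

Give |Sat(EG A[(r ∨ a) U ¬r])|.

Sat(r ∨ a) = {t0, t1, t3, t4, t6}
Sat(¬r) = {t2, t5}
A[(r ∨ a) U ¬r]: least fixpoint, start Z0 = Sat(¬r) = {t2, t5}, add states in Sat(r ∨ a) with every successor in Z. Z1 = {t2, t5, t6}; Z2 = {t2, t3, t5, t6}; Z3 = {t2, t3, t4, t5, t6}; fixed.
Sat(A[(r ∨ a) U ¬r]) = {t2, t3, t4, t5, t6}
EG A[(r ∨ a) U ¬r]: greatest fixpoint, start Z0 = {t2, t3, t4, t5, t6}, keep only states in Sat with some successor in Z. Already a fixed point.
Sat(EG A[(r ∨ a) U ¬r]) = {t2, t3, t4, t5, t6}
|Sat(EG A[(r ∨ a) U ¬r])| = |{t2, t3, t4, t5, t6}| = 5.

5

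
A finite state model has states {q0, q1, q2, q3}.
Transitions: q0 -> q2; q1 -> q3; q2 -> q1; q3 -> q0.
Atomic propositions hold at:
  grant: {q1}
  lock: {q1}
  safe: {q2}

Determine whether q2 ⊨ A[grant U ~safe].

No

Sat(~safe) = {q0, q1, q3}
A[grant U ~safe]: least fixpoint, start Z0 = Sat(~safe) = {q0, q1, q3}, add states in Sat(grant) with every successor in Z. Already a fixed point.
Sat(A[grant U ~safe]) = {q0, q1, q3}
q2 ∉ Sat(A[grant U ~safe]) = {q0, q1, q3}, so the formula does not hold at q2.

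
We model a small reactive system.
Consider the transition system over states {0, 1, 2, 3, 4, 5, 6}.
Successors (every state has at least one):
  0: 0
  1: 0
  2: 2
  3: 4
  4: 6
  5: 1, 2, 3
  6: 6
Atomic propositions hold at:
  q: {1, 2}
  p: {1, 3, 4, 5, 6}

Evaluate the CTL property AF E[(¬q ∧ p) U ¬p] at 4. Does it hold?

No

Sat(¬q) = {0, 3, 4, 5, 6}
Sat(¬q ∧ p) = {3, 4, 5, 6}
Sat(¬p) = {0, 2}
E[(¬q ∧ p) U ¬p]: least fixpoint, start Z0 = Sat(¬p) = {0, 2}, add states in Sat(¬q ∧ p) with some successor in Z. Z1 = {0, 2, 5}; fixed.
Sat(E[(¬q ∧ p) U ¬p]) = {0, 2, 5}
AF E[(¬q ∧ p) U ¬p]: least fixpoint, start Z0 = {0, 2, 5}, add states with every successor in Z. Z1 = {0, 1, 2, 5}; fixed.
Sat(AF E[(¬q ∧ p) U ¬p]) = {0, 1, 2, 5}
4 ∉ Sat(AF E[(¬q ∧ p) U ¬p]) = {0, 1, 2, 5}, so the formula does not hold at 4.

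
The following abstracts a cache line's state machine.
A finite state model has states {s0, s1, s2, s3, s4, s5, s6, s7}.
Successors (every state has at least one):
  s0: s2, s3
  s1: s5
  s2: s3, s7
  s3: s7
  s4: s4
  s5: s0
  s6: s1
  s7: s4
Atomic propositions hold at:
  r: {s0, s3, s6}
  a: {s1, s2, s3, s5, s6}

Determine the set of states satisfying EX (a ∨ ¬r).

{s0, s1, s2, s3, s4, s6, s7}

Sat(¬r) = {s1, s2, s4, s5, s7}
Sat(a ∨ ¬r) = {s1, s2, s3, s4, s5, s6, s7}
Sat(EX (a ∨ ¬r)) = {s : some successor in {s1, s2, s3, s4, s5, s6, s7}} = {s0, s1, s2, s3, s4, s6, s7}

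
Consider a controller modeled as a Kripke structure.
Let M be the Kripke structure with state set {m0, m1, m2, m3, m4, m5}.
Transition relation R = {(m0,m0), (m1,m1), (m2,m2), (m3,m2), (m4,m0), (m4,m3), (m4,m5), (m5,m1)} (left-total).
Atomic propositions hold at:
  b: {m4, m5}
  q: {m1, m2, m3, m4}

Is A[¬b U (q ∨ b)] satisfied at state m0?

Sat(¬b) = {m0, m1, m2, m3}
Sat(q ∨ b) = {m1, m2, m3, m4, m5}
A[¬b U (q ∨ b)]: least fixpoint, start Z0 = Sat((q ∨ b)) = {m1, m2, m3, m4, m5}, add states in Sat(¬b) with every successor in Z. Already a fixed point.
Sat(A[¬b U (q ∨ b)]) = {m1, m2, m3, m4, m5}
m0 ∉ Sat(A[¬b U (q ∨ b)]) = {m1, m2, m3, m4, m5}, so the formula does not hold at m0.

No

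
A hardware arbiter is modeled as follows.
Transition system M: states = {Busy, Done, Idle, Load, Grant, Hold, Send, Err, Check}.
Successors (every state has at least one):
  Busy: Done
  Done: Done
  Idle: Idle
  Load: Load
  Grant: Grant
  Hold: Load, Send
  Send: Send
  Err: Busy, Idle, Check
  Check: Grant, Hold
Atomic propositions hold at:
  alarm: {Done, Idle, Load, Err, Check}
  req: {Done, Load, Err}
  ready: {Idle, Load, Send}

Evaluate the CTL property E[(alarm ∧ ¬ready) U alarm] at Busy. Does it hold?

Sat(¬ready) = {Busy, Done, Grant, Hold, Err, Check}
Sat(alarm ∧ ¬ready) = {Done, Err, Check}
E[(alarm ∧ ¬ready) U alarm]: least fixpoint, start Z0 = Sat(alarm) = {Done, Idle, Load, Err, Check}, add states in Sat(alarm ∧ ¬ready) with some successor in Z. Already a fixed point.
Sat(E[(alarm ∧ ¬ready) U alarm]) = {Done, Idle, Load, Err, Check}
Busy ∉ Sat(E[(alarm ∧ ¬ready) U alarm]) = {Done, Idle, Load, Err, Check}, so the formula does not hold at Busy.

No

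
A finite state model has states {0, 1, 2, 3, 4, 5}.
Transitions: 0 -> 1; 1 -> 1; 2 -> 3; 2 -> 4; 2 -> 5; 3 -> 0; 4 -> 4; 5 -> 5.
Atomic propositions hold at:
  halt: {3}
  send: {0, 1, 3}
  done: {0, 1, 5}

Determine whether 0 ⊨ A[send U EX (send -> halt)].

Sat(send -> halt) = {2, 3, 4, 5}
Sat(EX (send -> halt)) = {s : some successor in {2, 3, 4, 5}} = {2, 4, 5}
A[send U EX (send -> halt)]: least fixpoint, start Z0 = Sat(EX (send -> halt)) = {2, 4, 5}, add states in Sat(send) with every successor in Z. Already a fixed point.
Sat(A[send U EX (send -> halt)]) = {2, 4, 5}
0 ∉ Sat(A[send U EX (send -> halt)]) = {2, 4, 5}, so the formula does not hold at 0.

No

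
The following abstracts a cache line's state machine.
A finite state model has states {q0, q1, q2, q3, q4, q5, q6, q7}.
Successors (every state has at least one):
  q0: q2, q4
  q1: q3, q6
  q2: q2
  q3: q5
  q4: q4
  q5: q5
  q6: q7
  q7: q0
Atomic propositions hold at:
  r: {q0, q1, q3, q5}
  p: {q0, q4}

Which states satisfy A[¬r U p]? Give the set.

{q0, q4, q6, q7}

Sat(¬r) = {q2, q4, q6, q7}
A[¬r U p]: least fixpoint, start Z0 = Sat(p) = {q0, q4}, add states in Sat(¬r) with every successor in Z. Z1 = {q0, q4, q7}; Z2 = {q0, q4, q6, q7}; fixed.
Sat(A[¬r U p]) = {q0, q4, q6, q7}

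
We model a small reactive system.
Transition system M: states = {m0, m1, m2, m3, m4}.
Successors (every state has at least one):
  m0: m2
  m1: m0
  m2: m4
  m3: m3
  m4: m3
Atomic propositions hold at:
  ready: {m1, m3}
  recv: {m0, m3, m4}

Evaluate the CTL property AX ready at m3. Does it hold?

Sat(AX ready) = {s : every successor in {m1, m3}} = {m3, m4}
m3 ∈ Sat(AX ready) = {m3, m4}, so the formula holds at m3.

Yes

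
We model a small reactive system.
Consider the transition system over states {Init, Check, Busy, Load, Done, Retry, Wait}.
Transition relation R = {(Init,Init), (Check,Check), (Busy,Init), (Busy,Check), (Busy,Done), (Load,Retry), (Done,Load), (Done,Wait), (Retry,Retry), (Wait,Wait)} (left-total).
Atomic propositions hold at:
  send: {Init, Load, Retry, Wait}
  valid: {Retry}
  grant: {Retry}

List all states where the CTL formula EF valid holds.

{Busy, Load, Done, Retry}

EF valid: least fixpoint, start Z0 = {Retry}, add states with some successor in Z. Z1 = {Load, Retry}; Z2 = {Load, Done, Retry}; Z3 = {Busy, Load, Done, Retry}; fixed.
Sat(EF valid) = {Busy, Load, Done, Retry}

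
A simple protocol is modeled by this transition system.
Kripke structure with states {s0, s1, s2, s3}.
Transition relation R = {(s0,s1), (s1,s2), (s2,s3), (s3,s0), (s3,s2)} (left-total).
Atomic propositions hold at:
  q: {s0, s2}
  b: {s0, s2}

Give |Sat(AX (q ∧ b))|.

Sat(q ∧ b) = {s0, s2}
Sat(AX (q ∧ b)) = {s : every successor in {s0, s2}} = {s1, s3}
|Sat(AX (q ∧ b))| = |{s1, s3}| = 2.

2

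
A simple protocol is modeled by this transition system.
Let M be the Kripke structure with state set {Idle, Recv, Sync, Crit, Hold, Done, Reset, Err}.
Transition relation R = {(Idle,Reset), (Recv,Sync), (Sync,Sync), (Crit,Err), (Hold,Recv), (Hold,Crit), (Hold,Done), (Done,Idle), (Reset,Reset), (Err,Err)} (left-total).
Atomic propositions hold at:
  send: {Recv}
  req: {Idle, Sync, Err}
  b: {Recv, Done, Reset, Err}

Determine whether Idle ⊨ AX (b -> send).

Sat(b -> send) = {Idle, Recv, Sync, Crit, Hold}
Sat(AX (b -> send)) = {s : every successor in {Idle, Recv, Sync, Crit, Hold}} = {Recv, Sync, Done}
Idle ∉ Sat(AX (b -> send)) = {Recv, Sync, Done}, so the formula does not hold at Idle.

No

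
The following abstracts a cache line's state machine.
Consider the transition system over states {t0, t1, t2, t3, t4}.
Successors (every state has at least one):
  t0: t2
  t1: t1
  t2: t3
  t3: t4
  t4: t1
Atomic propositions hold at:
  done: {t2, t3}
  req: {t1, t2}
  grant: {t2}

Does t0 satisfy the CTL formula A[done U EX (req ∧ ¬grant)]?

Sat(¬grant) = {t0, t1, t3, t4}
Sat(req ∧ ¬grant) = {t1}
Sat(EX (req ∧ ¬grant)) = {s : some successor in {t1}} = {t1, t4}
A[done U EX (req ∧ ¬grant)]: least fixpoint, start Z0 = Sat(EX (req ∧ ¬grant)) = {t1, t4}, add states in Sat(done) with every successor in Z. Z1 = {t1, t3, t4}; Z2 = {t1, t2, t3, t4}; fixed.
Sat(A[done U EX (req ∧ ¬grant)]) = {t1, t2, t3, t4}
t0 ∉ Sat(A[done U EX (req ∧ ¬grant)]) = {t1, t2, t3, t4}, so the formula does not hold at t0.

No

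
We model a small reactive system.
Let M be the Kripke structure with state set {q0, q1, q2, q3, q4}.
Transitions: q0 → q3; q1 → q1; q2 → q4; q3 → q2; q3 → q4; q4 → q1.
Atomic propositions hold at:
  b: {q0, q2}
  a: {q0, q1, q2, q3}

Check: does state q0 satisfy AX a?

Yes

Sat(AX a) = {s : every successor in {q0, q1, q2, q3}} = {q0, q1, q4}
q0 ∈ Sat(AX a) = {q0, q1, q4}, so the formula holds at q0.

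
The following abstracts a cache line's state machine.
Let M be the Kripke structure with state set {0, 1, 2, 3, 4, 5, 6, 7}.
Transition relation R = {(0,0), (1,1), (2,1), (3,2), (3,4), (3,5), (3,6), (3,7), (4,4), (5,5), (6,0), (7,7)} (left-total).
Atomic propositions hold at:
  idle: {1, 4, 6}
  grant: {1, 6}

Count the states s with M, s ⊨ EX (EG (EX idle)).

4

Sat(EX idle) = {s : some successor in {1, 4, 6}} = {1, 2, 3, 4}
EG (EX idle): greatest fixpoint, start Z0 = {1, 2, 3, 4}, keep only states in Sat with some successor in Z. Already a fixed point.
Sat(EG (EX idle)) = {1, 2, 3, 4}
Sat(EX (EG (EX idle))) = {s : some successor in {1, 2, 3, 4}} = {1, 2, 3, 4}
|Sat(EX (EG (EX idle)))| = |{1, 2, 3, 4}| = 4.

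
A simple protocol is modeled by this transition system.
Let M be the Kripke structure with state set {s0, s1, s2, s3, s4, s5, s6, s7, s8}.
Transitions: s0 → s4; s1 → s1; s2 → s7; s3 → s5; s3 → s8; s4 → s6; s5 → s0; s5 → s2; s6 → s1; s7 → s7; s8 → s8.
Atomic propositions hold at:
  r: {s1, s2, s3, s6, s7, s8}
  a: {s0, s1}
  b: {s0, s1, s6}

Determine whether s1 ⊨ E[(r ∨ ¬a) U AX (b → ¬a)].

No

Sat(¬a) = {s2, s3, s4, s5, s6, s7, s8}
Sat(r ∨ ¬a) = {s1, s2, s3, s4, s5, s6, s7, s8}
Sat(b → ¬a) = {s2, s3, s4, s5, s6, s7, s8}
Sat(AX (b → ¬a)) = {s : every successor in {s2, s3, s4, s5, s6, s7, s8}} = {s0, s2, s3, s4, s7, s8}
E[(r ∨ ¬a) U AX (b → ¬a)]: least fixpoint, start Z0 = Sat(AX (b → ¬a)) = {s0, s2, s3, s4, s7, s8}, add states in Sat(r ∨ ¬a) with some successor in Z. Z1 = {s0, s2, s3, s4, s5, s7, s8}; fixed.
Sat(E[(r ∨ ¬a) U AX (b → ¬a)]) = {s0, s2, s3, s4, s5, s7, s8}
s1 ∉ Sat(E[(r ∨ ¬a) U AX (b → ¬a)]) = {s0, s2, s3, s4, s5, s7, s8}, so the formula does not hold at s1.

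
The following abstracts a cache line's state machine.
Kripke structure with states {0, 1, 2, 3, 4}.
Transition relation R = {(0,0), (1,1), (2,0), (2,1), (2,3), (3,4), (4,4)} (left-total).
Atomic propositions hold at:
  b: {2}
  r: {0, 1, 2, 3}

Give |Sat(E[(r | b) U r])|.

Sat(r | b) = {0, 1, 2, 3}
E[(r | b) U r]: least fixpoint, start Z0 = Sat(r) = {0, 1, 2, 3}, add states in Sat(r | b) with some successor in Z. Already a fixed point.
Sat(E[(r | b) U r]) = {0, 1, 2, 3}
|Sat(E[(r | b) U r])| = |{0, 1, 2, 3}| = 4.

4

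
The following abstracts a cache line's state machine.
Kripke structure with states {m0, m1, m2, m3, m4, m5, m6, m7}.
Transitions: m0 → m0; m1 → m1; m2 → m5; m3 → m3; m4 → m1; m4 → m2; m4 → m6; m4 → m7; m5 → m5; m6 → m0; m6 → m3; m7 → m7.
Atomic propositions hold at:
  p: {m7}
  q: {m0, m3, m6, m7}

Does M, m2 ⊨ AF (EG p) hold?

No

EG p: greatest fixpoint, start Z0 = {m7}, keep only states in Sat with some successor in Z. Already a fixed point.
Sat(EG p) = {m7}
AF (EG p): least fixpoint, start Z0 = {m7}, add states with every successor in Z. Already a fixed point.
Sat(AF (EG p)) = {m7}
m2 ∉ Sat(AF (EG p)) = {m7}, so the formula does not hold at m2.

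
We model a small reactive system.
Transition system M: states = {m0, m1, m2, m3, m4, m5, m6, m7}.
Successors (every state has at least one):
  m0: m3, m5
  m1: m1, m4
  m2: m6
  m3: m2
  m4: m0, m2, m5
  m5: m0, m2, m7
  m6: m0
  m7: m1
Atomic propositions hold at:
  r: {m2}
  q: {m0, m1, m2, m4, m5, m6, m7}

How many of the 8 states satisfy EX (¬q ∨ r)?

4

Sat(¬q) = {m3}
Sat(¬q ∨ r) = {m2, m3}
Sat(EX (¬q ∨ r)) = {s : some successor in {m2, m3}} = {m0, m3, m4, m5}
|Sat(EX (¬q ∨ r))| = |{m0, m3, m4, m5}| = 4.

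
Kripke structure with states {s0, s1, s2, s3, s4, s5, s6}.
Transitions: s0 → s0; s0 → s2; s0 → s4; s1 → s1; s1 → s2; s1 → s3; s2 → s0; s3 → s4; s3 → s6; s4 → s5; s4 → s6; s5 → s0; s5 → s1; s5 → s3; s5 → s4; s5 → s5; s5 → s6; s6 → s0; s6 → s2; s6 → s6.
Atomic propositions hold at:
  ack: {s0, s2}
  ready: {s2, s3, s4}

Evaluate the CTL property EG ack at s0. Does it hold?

EG ack: greatest fixpoint, start Z0 = {s0, s2}, keep only states in Sat with some successor in Z. Already a fixed point.
Sat(EG ack) = {s0, s2}
s0 ∈ Sat(EG ack) = {s0, s2}, so the formula holds at s0.

Yes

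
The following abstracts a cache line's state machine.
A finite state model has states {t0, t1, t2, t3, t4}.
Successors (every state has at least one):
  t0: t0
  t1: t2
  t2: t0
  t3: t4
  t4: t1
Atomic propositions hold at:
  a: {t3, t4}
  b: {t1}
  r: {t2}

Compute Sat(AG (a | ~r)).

Sat(~r) = {t0, t1, t3, t4}
Sat(a | ~r) = {t0, t1, t3, t4}
AG (a | ~r): greatest fixpoint, start Z0 = {t0, t1, t3, t4}, keep only states in Sat with every successor in Z. Z1 = {t0, t3, t4}; Z2 = {t0, t3}; Z3 = {t0}; fixed.
Sat(AG (a | ~r)) = {t0}

{t0}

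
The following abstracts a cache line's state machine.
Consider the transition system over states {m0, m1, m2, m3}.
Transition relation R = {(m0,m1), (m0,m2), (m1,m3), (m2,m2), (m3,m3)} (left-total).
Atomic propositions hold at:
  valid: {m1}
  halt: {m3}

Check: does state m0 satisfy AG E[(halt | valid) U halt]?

No

Sat(halt | valid) = {m1, m3}
E[(halt | valid) U halt]: least fixpoint, start Z0 = Sat(halt) = {m3}, add states in Sat(halt | valid) with some successor in Z. Z1 = {m1, m3}; fixed.
Sat(E[(halt | valid) U halt]) = {m1, m3}
AG E[(halt | valid) U halt]: greatest fixpoint, start Z0 = {m1, m3}, keep only states in Sat with every successor in Z. Already a fixed point.
Sat(AG E[(halt | valid) U halt]) = {m1, m3}
m0 ∉ Sat(AG E[(halt | valid) U halt]) = {m1, m3}, so the formula does not hold at m0.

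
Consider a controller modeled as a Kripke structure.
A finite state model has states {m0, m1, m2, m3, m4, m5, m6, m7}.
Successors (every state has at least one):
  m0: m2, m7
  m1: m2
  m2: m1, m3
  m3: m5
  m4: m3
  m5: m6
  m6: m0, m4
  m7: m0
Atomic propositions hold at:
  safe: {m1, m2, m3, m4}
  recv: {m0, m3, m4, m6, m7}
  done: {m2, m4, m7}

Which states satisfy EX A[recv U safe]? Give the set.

A[recv U safe]: least fixpoint, start Z0 = Sat(safe) = {m1, m2, m3, m4}, add states in Sat(recv) with every successor in Z. Already a fixed point.
Sat(A[recv U safe]) = {m1, m2, m3, m4}
Sat(EX A[recv U safe]) = {s : some successor in {m1, m2, m3, m4}} = {m0, m1, m2, m4, m6}

{m0, m1, m2, m4, m6}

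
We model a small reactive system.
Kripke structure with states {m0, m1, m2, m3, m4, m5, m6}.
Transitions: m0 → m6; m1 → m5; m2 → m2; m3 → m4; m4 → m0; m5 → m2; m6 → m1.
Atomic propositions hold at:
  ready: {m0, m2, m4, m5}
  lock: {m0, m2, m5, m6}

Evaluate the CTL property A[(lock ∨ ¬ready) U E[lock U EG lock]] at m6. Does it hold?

Sat(¬ready) = {m1, m3, m6}
Sat(lock ∨ ¬ready) = {m0, m1, m2, m3, m5, m6}
EG lock: greatest fixpoint, start Z0 = {m0, m2, m5, m6}, keep only states in Sat with some successor in Z. Z1 = {m0, m2, m5}; Z2 = {m2, m5}; fixed.
Sat(EG lock) = {m2, m5}
E[lock U EG lock]: least fixpoint, start Z0 = Sat(EG lock) = {m2, m5}, add states in Sat(lock) with some successor in Z. Already a fixed point.
Sat(E[lock U EG lock]) = {m2, m5}
A[(lock ∨ ¬ready) U E[lock U EG lock]]: least fixpoint, start Z0 = Sat(E[lock U EG lock]) = {m2, m5}, add states in Sat(lock ∨ ¬ready) with every successor in Z. Z1 = {m1, m2, m5}; Z2 = {m1, m2, m5, m6}; Z3 = {m0, m1, m2, m5, m6}; fixed.
Sat(A[(lock ∨ ¬ready) U E[lock U EG lock]]) = {m0, m1, m2, m5, m6}
m6 ∈ Sat(A[(lock ∨ ¬ready) U E[lock U EG lock]]) = {m0, m1, m2, m5, m6}, so the formula holds at m6.

Yes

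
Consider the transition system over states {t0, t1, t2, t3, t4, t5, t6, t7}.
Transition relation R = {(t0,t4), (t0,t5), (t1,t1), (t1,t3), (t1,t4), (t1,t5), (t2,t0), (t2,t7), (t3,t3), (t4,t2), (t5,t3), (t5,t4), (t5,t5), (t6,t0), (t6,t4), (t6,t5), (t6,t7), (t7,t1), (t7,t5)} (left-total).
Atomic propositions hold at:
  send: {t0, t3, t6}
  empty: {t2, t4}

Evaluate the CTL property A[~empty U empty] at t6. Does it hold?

No

Sat(~empty) = {t0, t1, t3, t5, t6, t7}
A[~empty U empty]: least fixpoint, start Z0 = Sat(empty) = {t2, t4}, add states in Sat(~empty) with every successor in Z. Already a fixed point.
Sat(A[~empty U empty]) = {t2, t4}
t6 ∉ Sat(A[~empty U empty]) = {t2, t4}, so the formula does not hold at t6.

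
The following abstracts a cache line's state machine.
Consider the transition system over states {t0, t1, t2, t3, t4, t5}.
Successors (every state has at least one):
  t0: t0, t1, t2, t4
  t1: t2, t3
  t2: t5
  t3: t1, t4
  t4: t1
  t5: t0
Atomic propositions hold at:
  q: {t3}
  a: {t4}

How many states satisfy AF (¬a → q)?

Sat(¬a) = {t0, t1, t2, t3, t5}
Sat(¬a → q) = {t3, t4}
AF (¬a → q): least fixpoint, start Z0 = {t3, t4}, add states with every successor in Z. Already a fixed point.
Sat(AF (¬a → q)) = {t3, t4}
|Sat(AF (¬a → q))| = |{t3, t4}| = 2.

2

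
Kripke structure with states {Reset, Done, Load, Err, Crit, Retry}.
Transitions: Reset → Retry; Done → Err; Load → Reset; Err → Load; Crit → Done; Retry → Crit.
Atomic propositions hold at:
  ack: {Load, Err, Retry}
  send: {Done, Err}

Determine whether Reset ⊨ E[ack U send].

E[ack U send]: least fixpoint, start Z0 = Sat(send) = {Done, Err}, add states in Sat(ack) with some successor in Z. Already a fixed point.
Sat(E[ack U send]) = {Done, Err}
Reset ∉ Sat(E[ack U send]) = {Done, Err}, so the formula does not hold at Reset.

No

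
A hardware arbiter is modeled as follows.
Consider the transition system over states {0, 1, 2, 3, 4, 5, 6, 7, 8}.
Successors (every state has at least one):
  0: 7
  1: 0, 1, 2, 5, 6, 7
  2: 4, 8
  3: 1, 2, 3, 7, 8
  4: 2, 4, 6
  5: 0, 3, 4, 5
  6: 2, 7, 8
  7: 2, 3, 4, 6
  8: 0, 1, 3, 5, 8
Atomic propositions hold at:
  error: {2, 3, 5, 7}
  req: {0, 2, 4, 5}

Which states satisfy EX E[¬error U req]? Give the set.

{1, 2, 3, 4, 5, 6, 7, 8}

Sat(¬error) = {0, 1, 4, 6, 8}
E[¬error U req]: least fixpoint, start Z0 = Sat(req) = {0, 2, 4, 5}, add states in Sat(¬error) with some successor in Z. Z1 = {0, 1, 2, 4, 5, 6, 8}; fixed.
Sat(E[¬error U req]) = {0, 1, 2, 4, 5, 6, 8}
Sat(EX E[¬error U req]) = {s : some successor in {0, 1, 2, 4, 5, 6, 8}} = {1, 2, 3, 4, 5, 6, 7, 8}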